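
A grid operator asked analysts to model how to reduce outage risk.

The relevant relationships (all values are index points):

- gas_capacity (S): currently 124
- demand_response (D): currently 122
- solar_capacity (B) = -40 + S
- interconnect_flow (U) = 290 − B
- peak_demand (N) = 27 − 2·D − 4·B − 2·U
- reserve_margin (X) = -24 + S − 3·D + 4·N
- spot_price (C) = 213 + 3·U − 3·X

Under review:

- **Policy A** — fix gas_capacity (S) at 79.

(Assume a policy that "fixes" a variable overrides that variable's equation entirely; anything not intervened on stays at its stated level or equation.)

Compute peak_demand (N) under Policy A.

Policy A (S := 79):
  S = 79
  D = 122
  B = -40 + 79 = 39
  U = 290 − 39 = 251
  N = 27 − 2·122 − 4·39 − 2·251 = -875

-875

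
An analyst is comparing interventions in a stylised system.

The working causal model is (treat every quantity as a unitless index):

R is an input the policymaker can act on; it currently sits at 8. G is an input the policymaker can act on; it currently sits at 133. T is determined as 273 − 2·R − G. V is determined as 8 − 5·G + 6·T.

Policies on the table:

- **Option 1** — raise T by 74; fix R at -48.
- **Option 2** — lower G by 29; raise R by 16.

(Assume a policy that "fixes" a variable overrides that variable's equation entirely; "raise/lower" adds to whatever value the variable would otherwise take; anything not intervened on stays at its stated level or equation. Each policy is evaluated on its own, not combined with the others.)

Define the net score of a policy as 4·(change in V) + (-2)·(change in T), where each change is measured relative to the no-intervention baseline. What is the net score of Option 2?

Baseline:
  R = 8
  G = 133
  T = 273 − 2·8 − 133 = 124
  V = 8 − 5·133 + 6·124 = 87
Option 2 (G − 29, R + 16):
  R = 8 + 16 = 24
  G = 133 − 29 = 104
  T = 273 − 2·24 − 104 = 121
  V = 8 − 5·104 + 6·121 = 214
ΔV = 214 − 87 = 127; ΔT = 121 − 124 = -3
Score = 4·127 + (-2)·(-3) = 514

514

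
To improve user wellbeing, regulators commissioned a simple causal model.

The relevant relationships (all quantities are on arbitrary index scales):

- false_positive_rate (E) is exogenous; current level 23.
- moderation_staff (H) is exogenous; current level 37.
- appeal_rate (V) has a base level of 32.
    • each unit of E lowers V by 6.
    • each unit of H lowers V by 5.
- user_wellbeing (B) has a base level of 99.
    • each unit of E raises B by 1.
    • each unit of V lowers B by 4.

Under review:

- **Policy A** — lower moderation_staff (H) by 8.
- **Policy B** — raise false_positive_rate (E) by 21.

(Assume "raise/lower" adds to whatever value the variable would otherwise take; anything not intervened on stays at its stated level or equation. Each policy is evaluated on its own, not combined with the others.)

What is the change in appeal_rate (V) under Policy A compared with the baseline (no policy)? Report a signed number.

40

Baseline:
  E = 23
  H = 37
  V = 32 − 6·23 − 5·37 = -291
Policy A (H − 8):
  E = 23
  H = 37 − 8 = 29
  V = 32 − 6·23 − 5·29 = -251
Change in V: -251 − (-291) = 40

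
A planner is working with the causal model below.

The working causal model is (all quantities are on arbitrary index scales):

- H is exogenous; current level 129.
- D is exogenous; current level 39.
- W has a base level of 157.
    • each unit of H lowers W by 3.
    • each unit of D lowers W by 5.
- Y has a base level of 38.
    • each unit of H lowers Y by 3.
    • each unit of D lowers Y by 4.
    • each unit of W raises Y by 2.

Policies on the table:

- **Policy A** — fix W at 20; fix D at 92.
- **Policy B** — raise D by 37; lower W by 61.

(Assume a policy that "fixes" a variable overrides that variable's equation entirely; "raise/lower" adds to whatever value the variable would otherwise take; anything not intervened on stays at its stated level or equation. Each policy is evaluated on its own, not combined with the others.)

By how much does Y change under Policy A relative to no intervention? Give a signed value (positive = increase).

Baseline:
  H = 129
  D = 39
  W = 157 − 3·129 − 5·39 = -425
  Y = 38 − 3·129 − 4·39 + 2·(-425) = -1355
Policy A (W := 20, D := 92):
  H = 129
  D = 92
  W = 20
  Y = 38 − 3·129 − 4·92 + 2·20 = -677
Change in Y: -677 − (-1355) = 678

678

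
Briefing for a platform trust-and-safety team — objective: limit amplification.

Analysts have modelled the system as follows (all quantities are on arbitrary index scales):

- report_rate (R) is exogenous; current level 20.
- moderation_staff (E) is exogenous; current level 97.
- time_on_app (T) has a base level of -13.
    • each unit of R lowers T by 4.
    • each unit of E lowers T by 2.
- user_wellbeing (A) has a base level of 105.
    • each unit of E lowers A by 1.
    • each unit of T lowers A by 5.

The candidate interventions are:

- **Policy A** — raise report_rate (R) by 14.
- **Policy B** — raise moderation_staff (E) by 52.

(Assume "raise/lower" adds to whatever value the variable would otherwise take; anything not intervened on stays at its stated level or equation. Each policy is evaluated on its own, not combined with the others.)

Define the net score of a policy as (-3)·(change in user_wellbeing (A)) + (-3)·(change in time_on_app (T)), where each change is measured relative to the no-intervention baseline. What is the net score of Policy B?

Baseline:
  R = 20
  E = 97
  T = -13 − 4·20 − 2·97 = -287
  A = 105 − 97 − 5·(-287) = 1443
Policy B (E + 52):
  R = 20
  E = 97 + 52 = 149
  T = -13 − 4·20 − 2·149 = -391
  A = 105 − 149 − 5·(-391) = 1911
ΔA = 1911 − 1443 = 468; ΔT = -391 − (-287) = -104
Score = (-3)·468 + (-3)·(-104) = -1092

-1092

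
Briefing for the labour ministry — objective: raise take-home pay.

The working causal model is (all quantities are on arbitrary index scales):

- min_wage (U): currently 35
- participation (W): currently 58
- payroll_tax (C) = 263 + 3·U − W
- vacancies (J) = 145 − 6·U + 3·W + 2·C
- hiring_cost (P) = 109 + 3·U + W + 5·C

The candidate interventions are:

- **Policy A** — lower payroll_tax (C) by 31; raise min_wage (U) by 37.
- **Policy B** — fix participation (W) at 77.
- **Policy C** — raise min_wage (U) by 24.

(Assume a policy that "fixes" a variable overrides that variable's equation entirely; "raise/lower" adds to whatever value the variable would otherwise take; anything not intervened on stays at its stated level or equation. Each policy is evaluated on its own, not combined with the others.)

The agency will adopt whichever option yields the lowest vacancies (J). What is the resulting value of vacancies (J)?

Policy A (C − 31, U + 37):
  U = 35 + 37 = 72
  W = 58
  C = 263 + 3·72 − 58 (−31 from intervention) = 390
  J = 145 − 6·72 + 3·58 + 2·390 = 667
Policy B (W := 77):
  U = 35
  W = 77
  C = 263 + 3·35 − 77 = 291
  J = 145 − 6·35 + 3·77 + 2·291 = 748
Policy C (U + 24):
  U = 35 + 24 = 59
  W = 58
  C = 263 + 3·59 − 58 = 382
  J = 145 − 6·59 + 3·58 + 2·382 = 729
Comparing — Policy A: J=667, Policy B: J=748, Policy C: J=729. Lowest is 667 (Policy A).

667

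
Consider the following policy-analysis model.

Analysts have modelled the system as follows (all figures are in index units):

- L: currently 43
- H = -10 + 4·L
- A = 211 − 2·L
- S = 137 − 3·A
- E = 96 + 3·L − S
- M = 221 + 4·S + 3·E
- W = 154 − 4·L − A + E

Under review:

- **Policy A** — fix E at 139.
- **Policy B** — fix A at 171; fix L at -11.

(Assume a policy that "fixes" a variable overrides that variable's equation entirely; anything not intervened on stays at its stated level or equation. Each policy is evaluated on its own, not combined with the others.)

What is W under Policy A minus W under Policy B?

Policy A (E := 139):
  L = 43
  A = 211 − 2·43 = 125
  S = 137 − 3·125 = -238
  E = 139
  W = 154 − 4·43 − 125 + 139 = -4
Policy B (A := 171, L := -11):
  L = -11
  A = 171
  S = 137 − 3·171 = -376
  E = 96 + 3·(-11) − (-376) = 439
  W = 154 − 4·(-11) − 171 + 439 = 466
W: -4 − 466 = -470

-470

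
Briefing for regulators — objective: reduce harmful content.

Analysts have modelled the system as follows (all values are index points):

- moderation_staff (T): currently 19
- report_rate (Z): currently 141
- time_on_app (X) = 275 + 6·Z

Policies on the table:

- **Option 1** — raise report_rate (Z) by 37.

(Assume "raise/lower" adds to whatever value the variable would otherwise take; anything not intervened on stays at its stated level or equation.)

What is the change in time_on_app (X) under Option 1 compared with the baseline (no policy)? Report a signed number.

Baseline:
  Z = 141
  X = 275 + 6·141 = 1121
Option 1 (Z + 37):
  Z = 141 + 37 = 178
  X = 275 + 6·178 = 1343
Change in X: 1343 − 1121 = 222

222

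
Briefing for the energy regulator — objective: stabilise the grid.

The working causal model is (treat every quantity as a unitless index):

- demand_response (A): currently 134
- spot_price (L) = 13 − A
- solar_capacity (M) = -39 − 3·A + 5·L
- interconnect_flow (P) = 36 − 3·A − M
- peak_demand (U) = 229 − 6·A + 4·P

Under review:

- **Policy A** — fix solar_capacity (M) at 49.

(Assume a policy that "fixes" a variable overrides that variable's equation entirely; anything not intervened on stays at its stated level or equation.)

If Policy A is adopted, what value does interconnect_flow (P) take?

-415

Policy A (M := 49):
  A = 134
  L = 13 − 134 = -121
  M = 49
  P = 36 − 3·134 − 49 = -415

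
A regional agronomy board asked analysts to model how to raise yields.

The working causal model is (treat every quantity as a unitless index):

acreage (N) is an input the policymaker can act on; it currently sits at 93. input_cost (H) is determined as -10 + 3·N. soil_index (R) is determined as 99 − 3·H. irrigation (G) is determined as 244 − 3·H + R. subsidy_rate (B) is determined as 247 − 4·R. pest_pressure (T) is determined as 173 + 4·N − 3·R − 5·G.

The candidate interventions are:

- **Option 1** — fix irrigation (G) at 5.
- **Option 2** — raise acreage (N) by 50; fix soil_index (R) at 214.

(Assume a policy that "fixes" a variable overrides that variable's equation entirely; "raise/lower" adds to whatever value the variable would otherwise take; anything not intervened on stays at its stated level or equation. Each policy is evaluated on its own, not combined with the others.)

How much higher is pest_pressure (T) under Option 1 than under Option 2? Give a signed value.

-1454

Option 1 (G := 5):
  N = 93
  H = -10 + 3·93 = 269
  R = 99 − 3·269 = -708
  G = 5
  T = 173 + 4·93 − 3·(-708) − 5·5 = 2644
Option 2 (N + 50, R := 214):
  N = 93 + 50 = 143
  H = -10 + 3·143 = 419
  R = 214
  G = 244 − 3·419 + 214 = -799
  T = 173 + 4·143 − 3·214 − 5·(-799) = 4098
T: 2644 − 4098 = -1454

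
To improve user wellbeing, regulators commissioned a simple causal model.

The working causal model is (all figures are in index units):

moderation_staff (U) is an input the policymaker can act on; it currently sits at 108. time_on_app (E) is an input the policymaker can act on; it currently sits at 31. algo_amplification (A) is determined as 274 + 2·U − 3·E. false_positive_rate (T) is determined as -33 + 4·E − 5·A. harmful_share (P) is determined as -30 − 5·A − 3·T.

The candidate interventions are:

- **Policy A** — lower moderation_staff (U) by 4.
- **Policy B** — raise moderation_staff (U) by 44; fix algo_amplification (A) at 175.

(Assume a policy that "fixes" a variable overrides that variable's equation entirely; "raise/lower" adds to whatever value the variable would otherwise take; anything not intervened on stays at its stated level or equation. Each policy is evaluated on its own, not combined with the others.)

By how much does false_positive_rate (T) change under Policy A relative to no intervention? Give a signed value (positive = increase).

40

Baseline:
  U = 108
  E = 31
  A = 274 + 2·108 − 3·31 = 397
  T = -33 + 4·31 − 5·397 = -1894
Policy A (U − 4):
  U = 108 − 4 = 104
  E = 31
  A = 274 + 2·104 − 3·31 = 389
  T = -33 + 4·31 − 5·389 = -1854
Change in T: -1854 − (-1894) = 40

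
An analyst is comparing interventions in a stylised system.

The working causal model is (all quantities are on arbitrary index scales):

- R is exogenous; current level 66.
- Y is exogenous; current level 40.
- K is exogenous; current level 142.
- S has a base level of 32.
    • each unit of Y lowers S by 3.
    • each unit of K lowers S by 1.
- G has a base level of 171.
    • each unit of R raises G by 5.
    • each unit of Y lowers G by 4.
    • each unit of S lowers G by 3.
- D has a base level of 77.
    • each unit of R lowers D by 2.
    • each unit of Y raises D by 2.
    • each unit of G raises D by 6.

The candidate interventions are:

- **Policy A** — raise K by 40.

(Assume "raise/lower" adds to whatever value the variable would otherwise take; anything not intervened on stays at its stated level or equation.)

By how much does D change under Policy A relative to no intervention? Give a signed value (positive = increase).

720

Baseline:
  R = 66
  Y = 40
  K = 142
  S = 32 − 3·40 − 142 = -230
  G = 171 + 5·66 − 4·40 − 3·(-230) = 1031
  D = 77 − 2·66 + 2·40 + 6·1031 = 6211
Policy A (K + 40):
  R = 66
  Y = 40
  K = 142 + 40 = 182
  S = 32 − 3·40 − 182 = -270
  G = 171 + 5·66 − 4·40 − 3·(-270) = 1151
  D = 77 − 2·66 + 2·40 + 6·1151 = 6931
Change in D: 6931 − 6211 = 720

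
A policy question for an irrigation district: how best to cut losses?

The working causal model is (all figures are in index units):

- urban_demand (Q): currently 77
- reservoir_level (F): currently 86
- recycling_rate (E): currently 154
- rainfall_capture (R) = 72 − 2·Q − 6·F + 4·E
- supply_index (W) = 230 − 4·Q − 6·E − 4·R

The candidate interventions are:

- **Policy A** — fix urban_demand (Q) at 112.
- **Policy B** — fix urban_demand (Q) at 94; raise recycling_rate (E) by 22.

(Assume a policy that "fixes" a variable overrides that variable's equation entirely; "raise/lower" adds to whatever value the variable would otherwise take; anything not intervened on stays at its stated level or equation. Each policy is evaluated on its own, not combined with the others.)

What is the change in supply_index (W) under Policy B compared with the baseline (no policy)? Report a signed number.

-416

Baseline:
  Q = 77
  F = 86
  E = 154
  R = 72 − 2·77 − 6·86 + 4·154 = 18
  W = 230 − 4·77 − 6·154 − 4·18 = -1074
Policy B (Q := 94, E + 22):
  Q = 94
  F = 86
  E = 154 + 22 = 176
  R = 72 − 2·94 − 6·86 + 4·176 = 72
  W = 230 − 4·94 − 6·176 − 4·72 = -1490
Change in W: -1490 − (-1074) = -416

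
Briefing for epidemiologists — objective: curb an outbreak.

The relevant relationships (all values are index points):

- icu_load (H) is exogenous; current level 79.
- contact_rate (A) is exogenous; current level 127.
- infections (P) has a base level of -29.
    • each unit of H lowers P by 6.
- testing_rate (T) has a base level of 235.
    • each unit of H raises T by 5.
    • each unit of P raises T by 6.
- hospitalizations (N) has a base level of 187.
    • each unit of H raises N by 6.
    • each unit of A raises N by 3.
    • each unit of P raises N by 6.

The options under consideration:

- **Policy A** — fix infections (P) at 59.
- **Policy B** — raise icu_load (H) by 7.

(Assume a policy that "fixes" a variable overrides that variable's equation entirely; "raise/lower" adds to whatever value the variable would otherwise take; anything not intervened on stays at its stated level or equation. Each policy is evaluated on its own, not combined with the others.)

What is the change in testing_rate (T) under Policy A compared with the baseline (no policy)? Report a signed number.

Baseline:
  H = 79
  P = -29 − 6·79 = -503
  T = 235 + 5·79 + 6·(-503) = -2388
Policy A (P := 59):
  H = 79
  P = 59
  T = 235 + 5·79 + 6·59 = 984
Change in T: 984 − (-2388) = 3372

3372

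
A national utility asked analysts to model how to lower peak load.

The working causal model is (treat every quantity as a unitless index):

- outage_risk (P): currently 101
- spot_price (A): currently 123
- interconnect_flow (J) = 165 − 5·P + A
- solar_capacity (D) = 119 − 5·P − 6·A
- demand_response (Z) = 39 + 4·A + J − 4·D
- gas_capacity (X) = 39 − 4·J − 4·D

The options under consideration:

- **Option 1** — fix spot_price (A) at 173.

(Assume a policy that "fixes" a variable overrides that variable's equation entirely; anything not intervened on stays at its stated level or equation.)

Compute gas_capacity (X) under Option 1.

6403

Option 1 (A := 173):
  P = 101
  A = 173
  J = 165 − 5·101 + 173 = -167
  D = 119 − 5·101 − 6·173 = -1424
  X = 39 − 4·(-167) − 4·(-1424) = 6403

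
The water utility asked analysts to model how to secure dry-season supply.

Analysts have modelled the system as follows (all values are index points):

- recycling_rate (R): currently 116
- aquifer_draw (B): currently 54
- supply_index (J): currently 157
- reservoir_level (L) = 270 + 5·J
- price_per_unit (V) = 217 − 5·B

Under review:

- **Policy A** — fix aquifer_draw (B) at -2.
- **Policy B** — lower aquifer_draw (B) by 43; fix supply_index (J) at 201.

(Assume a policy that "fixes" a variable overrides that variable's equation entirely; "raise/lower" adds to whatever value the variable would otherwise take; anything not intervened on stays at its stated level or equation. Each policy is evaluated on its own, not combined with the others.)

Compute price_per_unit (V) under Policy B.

Policy B (B − 43, J := 201):
  B = 54 − 43 = 11
  V = 217 − 5·11 = 162

162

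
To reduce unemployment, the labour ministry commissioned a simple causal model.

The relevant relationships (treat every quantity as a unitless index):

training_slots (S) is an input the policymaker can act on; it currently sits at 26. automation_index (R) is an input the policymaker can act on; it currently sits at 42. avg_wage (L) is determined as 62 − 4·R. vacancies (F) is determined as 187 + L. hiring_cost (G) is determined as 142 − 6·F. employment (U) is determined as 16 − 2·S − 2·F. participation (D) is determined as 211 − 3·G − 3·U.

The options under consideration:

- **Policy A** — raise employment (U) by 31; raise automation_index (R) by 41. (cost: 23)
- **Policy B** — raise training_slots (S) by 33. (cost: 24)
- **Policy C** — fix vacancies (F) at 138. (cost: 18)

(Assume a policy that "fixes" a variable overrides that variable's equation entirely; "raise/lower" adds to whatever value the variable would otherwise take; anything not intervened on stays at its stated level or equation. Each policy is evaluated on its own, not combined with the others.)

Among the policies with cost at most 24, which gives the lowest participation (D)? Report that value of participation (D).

Policy A (U + 31, R + 41):
  S = 26
  R = 42 + 41 = 83
  L = 62 − 4·83 = -270
  F = 187 + (-270) = -83
  G = 142 − 6·(-83) = 640
  U = 16 − 2·26 − 2·(-83) (+31 from intervention) = 161
  D = 211 − 3·640 − 3·161 = -2192
Policy B (S + 33):
  S = 26 + 33 = 59
  R = 42
  L = 62 − 4·42 = -106
  F = 187 + (-106) = 81
  G = 142 − 6·81 = -344
  U = 16 − 2·59 − 2·81 = -264
  D = 211 − 3·(-344) − 3·(-264) = 2035
Policy C (F := 138):
  S = 26
  R = 42
  L = 62 − 4·42 = -106
  F = 138
  G = 142 − 6·138 = -686
  U = 16 − 2·26 − 2·138 = -312
  D = 211 − 3·(-686) − 3·(-312) = 3205
Comparing — Policy A: D=-2192, Policy B: D=2035, Policy C: D=3205. Lowest is -2192 (Policy A).

-2192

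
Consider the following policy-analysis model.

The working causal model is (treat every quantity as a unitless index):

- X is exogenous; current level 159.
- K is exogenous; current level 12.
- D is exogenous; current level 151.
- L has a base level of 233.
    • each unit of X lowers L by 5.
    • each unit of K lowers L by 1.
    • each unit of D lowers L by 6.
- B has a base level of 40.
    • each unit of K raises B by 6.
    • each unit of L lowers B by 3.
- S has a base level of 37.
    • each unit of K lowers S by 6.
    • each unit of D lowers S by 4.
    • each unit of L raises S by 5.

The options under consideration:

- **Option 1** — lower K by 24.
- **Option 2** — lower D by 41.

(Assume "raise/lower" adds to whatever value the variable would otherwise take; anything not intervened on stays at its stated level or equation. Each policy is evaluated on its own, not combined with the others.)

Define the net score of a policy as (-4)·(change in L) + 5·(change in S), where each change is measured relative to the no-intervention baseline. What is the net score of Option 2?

Baseline:
  X = 159
  K = 12
  D = 151
  L = 233 − 5·159 − 12 − 6·151 = -1480
  S = 37 − 6·12 − 4·151 + 5·(-1480) = -8039
Option 2 (D − 41):
  X = 159
  K = 12
  D = 151 − 41 = 110
  L = 233 − 5·159 − 12 − 6·110 = -1234
  S = 37 − 6·12 − 4·110 + 5·(-1234) = -6645
ΔL = -1234 − (-1480) = 246; ΔS = -6645 − (-8039) = 1394
Score = (-4)·246 + 5·1394 = 5986

5986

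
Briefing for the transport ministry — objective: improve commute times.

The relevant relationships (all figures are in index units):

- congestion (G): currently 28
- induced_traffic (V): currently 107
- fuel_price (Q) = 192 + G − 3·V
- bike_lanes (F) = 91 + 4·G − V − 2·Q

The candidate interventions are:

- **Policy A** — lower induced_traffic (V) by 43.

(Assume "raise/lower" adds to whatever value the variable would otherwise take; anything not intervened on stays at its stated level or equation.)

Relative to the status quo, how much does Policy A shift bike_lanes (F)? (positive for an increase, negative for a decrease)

Baseline:
  G = 28
  V = 107
  Q = 192 + 28 − 3·107 = -101
  F = 91 + 4·28 − 107 − 2·(-101) = 298
Policy A (V − 43):
  G = 28
  V = 107 − 43 = 64
  Q = 192 + 28 − 3·64 = 28
  F = 91 + 4·28 − 64 − 2·28 = 83
Change in F: 83 − 298 = -215

-215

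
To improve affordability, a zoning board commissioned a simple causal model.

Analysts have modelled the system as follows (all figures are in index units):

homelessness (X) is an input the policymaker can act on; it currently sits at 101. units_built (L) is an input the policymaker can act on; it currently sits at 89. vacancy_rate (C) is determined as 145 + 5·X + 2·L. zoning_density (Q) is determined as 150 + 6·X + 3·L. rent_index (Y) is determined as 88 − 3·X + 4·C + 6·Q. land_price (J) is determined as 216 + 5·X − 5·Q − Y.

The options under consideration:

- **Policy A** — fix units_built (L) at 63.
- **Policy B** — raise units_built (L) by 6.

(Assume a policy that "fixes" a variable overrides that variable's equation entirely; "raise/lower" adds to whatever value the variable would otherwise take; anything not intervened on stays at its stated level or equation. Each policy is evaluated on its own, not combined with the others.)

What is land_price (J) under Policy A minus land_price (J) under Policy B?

1312

Policy A (L := 63):
  X = 101
  L = 63
  C = 145 + 5·101 + 2·63 = 776
  Q = 150 + 6·101 + 3·63 = 945
  Y = 88 − 3·101 + 4·776 + 6·945 = 8559
  J = 216 + 5·101 − 5·945 − 8559 = -12563
Policy B (L + 6):
  X = 101
  L = 89 + 6 = 95
  C = 145 + 5·101 + 2·95 = 840
  Q = 150 + 6·101 + 3·95 = 1041
  Y = 88 − 3·101 + 4·840 + 6·1041 = 9391
  J = 216 + 5·101 − 5·1041 − 9391 = -13875
J: -12563 − (-13875) = 1312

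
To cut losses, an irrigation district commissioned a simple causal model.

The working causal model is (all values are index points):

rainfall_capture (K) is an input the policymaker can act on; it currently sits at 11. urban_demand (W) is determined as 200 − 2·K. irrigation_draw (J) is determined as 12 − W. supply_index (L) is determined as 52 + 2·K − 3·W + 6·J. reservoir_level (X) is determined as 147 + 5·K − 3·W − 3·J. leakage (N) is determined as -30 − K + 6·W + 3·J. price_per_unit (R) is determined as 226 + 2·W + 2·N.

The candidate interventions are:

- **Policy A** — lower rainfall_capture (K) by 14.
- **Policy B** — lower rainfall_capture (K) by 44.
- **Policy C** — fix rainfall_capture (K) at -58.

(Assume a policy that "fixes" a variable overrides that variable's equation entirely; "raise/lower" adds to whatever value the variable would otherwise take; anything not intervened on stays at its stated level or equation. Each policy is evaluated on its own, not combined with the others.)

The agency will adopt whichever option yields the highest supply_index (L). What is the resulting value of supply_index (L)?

-1736

Policy A (K − 14):
  K = 11 − 14 = -3
  W = 200 − 2·(-3) = 206
  J = 12 − 206 = -194
  L = 52 + 2·(-3) − 3·206 + 6·(-194) = -1736
Policy B (K − 44):
  K = 11 − 44 = -33
  W = 200 − 2·(-33) = 266
  J = 12 − 266 = -254
  L = 52 + 2·(-33) − 3·266 + 6·(-254) = -2336
Policy C (K := -58):
  K = -58
  W = 200 − 2·(-58) = 316
  J = 12 − 316 = -304
  L = 52 + 2·(-58) − 3·316 + 6·(-304) = -2836
Comparing — Policy A: L=-1736, Policy B: L=-2336, Policy C: L=-2836. Highest is -1736 (Policy A).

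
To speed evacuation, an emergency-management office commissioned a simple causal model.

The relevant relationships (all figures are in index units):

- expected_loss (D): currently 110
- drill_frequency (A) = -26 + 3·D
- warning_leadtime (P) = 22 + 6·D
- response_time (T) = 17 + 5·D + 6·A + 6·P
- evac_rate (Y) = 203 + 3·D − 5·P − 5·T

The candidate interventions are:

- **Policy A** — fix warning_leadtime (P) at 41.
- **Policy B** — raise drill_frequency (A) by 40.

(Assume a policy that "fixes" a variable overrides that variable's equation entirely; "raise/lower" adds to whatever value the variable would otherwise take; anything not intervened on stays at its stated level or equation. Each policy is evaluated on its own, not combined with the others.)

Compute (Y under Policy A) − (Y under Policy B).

Policy A (P := 41):
  D = 110
  A = -26 + 3·110 = 304
  P = 41
  T = 17 + 5·110 + 6·304 + 6·41 = 2637
  Y = 203 + 3·110 − 5·41 − 5·2637 = -12857
Policy B (A + 40):
  D = 110
  A = -26 + 3·110 (+40 from intervention) = 344
  P = 22 + 6·110 = 682
  T = 17 + 5·110 + 6·344 + 6·682 = 6723
  Y = 203 + 3·110 − 5·682 − 5·6723 = -36492
Y: -12857 − (-36492) = 23635

23635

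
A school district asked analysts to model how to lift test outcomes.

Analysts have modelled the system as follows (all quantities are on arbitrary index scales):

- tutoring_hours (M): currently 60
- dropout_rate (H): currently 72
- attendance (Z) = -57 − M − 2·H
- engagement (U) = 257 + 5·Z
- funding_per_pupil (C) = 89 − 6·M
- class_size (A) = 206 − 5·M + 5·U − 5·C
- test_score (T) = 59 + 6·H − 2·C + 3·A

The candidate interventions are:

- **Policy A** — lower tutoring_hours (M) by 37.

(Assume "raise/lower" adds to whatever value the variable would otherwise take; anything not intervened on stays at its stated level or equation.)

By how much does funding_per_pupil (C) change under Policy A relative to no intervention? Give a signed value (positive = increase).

222

Baseline:
  M = 60
  C = 89 − 6·60 = -271
Policy A (M − 37):
  M = 60 − 37 = 23
  C = 89 − 6·23 = -49
Change in C: -49 − (-271) = 222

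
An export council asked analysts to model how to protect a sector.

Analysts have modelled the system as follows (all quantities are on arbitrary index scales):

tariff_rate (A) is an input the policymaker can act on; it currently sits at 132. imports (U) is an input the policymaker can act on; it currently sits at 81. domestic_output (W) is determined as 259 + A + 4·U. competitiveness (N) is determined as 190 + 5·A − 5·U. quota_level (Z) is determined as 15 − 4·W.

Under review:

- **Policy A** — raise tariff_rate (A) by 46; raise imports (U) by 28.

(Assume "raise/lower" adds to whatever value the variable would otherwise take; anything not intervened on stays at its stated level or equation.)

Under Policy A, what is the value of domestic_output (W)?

873

Policy A (A + 46, U + 28):
  A = 132 + 46 = 178
  U = 81 + 28 = 109
  W = 259 + 178 + 4·109 = 873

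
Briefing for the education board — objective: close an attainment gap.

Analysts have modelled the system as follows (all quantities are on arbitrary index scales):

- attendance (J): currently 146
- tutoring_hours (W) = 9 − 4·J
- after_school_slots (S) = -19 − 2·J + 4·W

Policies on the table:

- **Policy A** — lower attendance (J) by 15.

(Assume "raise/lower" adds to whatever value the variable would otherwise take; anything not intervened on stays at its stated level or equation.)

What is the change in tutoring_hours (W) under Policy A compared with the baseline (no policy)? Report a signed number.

Baseline:
  J = 146
  W = 9 − 4·146 = -575
Policy A (J − 15):
  J = 146 − 15 = 131
  W = 9 − 4·131 = -515
Change in W: -515 − (-575) = 60

60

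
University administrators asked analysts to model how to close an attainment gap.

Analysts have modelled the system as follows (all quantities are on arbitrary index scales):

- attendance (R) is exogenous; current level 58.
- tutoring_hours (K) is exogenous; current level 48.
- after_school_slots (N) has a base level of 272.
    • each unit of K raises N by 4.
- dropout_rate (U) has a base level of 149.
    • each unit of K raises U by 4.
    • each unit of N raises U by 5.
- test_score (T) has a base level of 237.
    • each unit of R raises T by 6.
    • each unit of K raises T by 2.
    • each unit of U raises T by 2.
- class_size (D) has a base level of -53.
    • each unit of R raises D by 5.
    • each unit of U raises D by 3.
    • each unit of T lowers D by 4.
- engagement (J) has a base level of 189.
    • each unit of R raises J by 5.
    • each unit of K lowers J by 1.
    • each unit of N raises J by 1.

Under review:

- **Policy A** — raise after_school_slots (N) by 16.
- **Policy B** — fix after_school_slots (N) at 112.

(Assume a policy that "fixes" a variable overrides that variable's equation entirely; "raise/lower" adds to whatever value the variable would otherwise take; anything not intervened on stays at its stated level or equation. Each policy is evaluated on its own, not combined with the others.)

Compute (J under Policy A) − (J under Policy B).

Policy A (N + 16):
  R = 58
  K = 48
  N = 272 + 4·48 (+16 from intervention) = 480
  J = 189 + 5·58 − 48 + 480 = 911
Policy B (N := 112):
  R = 58
  K = 48
  N = 112
  J = 189 + 5·58 − 48 + 112 = 543
J: 911 − 543 = 368

368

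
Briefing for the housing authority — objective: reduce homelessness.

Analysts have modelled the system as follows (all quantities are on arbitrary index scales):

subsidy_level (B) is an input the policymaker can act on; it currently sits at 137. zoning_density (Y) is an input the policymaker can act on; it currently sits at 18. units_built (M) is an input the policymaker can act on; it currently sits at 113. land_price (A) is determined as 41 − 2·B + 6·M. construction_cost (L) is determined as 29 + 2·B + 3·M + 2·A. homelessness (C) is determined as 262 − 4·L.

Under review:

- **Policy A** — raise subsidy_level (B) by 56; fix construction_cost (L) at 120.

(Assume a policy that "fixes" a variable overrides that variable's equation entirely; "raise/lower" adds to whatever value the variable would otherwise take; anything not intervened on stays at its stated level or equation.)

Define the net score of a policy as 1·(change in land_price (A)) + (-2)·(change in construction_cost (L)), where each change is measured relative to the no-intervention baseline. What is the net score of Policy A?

2712

Baseline:
  B = 137
  M = 113
  A = 41 − 2·137 + 6·113 = 445
  L = 29 + 2·137 + 3·113 + 2·445 = 1532
Policy A (B + 56, L := 120):
  B = 137 + 56 = 193
  M = 113
  A = 41 − 2·193 + 6·113 = 333
  L = 120
ΔA = 333 − 445 = -112; ΔL = 120 − 1532 = -1412
Score = 1·(-112) + (-2)·(-1412) = 2712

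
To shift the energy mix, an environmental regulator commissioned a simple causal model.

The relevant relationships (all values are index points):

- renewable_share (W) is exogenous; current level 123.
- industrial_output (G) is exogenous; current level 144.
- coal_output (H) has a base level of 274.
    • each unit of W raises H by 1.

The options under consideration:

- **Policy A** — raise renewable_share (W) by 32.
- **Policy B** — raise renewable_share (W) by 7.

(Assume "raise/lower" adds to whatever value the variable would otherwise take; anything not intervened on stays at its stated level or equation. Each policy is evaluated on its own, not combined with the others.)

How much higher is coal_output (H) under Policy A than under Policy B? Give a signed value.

Policy A (W + 32):
  W = 123 + 32 = 155
  H = 274 + 155 = 429
Policy B (W + 7):
  W = 123 + 7 = 130
  H = 274 + 130 = 404
H: 429 − 404 = 25

25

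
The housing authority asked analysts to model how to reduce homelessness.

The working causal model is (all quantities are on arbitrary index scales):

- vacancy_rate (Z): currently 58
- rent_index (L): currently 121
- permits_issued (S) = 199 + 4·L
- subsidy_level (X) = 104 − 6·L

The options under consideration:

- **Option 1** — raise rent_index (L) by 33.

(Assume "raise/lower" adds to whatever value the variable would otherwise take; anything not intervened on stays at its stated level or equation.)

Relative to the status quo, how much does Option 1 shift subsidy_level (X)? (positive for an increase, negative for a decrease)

Baseline:
  L = 121
  X = 104 − 6·121 = -622
Option 1 (L + 33):
  L = 121 + 33 = 154
  X = 104 − 6·154 = -820
Change in X: -820 − (-622) = -198

-198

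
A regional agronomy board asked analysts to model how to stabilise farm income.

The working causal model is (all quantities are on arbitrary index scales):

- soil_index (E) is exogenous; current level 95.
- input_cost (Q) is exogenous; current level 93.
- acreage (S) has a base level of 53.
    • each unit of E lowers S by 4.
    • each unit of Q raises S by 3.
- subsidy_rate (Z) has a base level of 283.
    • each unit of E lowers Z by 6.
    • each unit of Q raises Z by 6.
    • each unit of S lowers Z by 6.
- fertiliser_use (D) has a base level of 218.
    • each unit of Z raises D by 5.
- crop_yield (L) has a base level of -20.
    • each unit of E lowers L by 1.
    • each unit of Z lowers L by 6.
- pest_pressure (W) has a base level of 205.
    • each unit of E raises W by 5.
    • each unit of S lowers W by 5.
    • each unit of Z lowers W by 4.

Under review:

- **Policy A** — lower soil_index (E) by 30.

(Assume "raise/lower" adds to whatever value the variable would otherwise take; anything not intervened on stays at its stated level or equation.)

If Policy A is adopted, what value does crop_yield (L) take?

-199

Policy A (E − 30):
  E = 95 − 30 = 65
  Q = 93
  S = 53 − 4·65 + 3·93 = 72
  Z = 283 − 6·65 + 6·93 − 6·72 = 19
  L = -20 − 65 − 6·19 = -199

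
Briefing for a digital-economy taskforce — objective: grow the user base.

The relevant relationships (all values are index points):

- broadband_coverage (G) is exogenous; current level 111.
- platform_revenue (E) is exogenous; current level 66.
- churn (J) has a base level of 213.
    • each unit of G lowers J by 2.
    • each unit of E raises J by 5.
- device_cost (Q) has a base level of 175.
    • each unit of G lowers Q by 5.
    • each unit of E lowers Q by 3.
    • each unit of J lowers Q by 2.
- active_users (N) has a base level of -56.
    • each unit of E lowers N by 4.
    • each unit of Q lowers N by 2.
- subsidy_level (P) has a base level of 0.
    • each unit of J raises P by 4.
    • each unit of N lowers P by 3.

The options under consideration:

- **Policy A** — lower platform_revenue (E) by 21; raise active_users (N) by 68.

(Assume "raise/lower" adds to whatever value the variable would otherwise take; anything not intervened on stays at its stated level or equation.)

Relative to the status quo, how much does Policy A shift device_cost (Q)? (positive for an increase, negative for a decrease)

Baseline:
  G = 111
  E = 66
  J = 213 − 2·111 + 5·66 = 321
  Q = 175 − 5·111 − 3·66 − 2·321 = -1220
Policy A (E − 21, N + 68):
  G = 111
  E = 66 − 21 = 45
  J = 213 − 2·111 + 5·45 = 216
  Q = 175 − 5·111 − 3·45 − 2·216 = -947
Change in Q: -947 − (-1220) = 273

273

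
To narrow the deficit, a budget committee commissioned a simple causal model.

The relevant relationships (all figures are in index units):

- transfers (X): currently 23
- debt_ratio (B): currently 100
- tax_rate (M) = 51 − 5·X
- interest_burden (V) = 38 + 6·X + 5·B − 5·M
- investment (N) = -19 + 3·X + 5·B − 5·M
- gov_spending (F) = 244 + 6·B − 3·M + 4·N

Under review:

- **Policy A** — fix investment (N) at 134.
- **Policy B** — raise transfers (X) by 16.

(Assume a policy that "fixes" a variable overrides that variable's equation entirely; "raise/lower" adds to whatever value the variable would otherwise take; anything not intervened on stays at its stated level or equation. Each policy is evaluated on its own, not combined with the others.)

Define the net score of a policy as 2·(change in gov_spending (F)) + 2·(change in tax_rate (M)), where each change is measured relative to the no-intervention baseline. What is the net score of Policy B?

Baseline:
  X = 23
  B = 100
  M = 51 − 5·23 = -64
  N = -19 + 3·23 + 5·100 − 5·(-64) = 870
  F = 244 + 6·100 − 3·(-64) + 4·870 = 4516
Policy B (X + 16):
  X = 23 + 16 = 39
  B = 100
  M = 51 − 5·39 = -144
  N = -19 + 3·39 + 5·100 − 5·(-144) = 1318
  F = 244 + 6·100 − 3·(-144) + 4·1318 = 6548
ΔF = 6548 − 4516 = 2032; ΔM = -144 − (-64) = -80
Score = 2·2032 + 2·(-80) = 3904

3904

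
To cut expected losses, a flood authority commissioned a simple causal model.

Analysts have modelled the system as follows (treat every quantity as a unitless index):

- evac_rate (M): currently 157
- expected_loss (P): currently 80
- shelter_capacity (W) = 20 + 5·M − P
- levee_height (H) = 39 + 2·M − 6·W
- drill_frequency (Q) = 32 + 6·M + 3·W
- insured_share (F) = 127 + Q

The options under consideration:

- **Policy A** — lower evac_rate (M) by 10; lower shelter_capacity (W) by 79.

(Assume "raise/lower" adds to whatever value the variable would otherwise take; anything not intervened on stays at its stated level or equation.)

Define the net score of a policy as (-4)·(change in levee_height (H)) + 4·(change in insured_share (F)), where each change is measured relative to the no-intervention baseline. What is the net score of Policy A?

Baseline:
  M = 157
  P = 80
  W = 20 + 5·157 − 80 = 725
  H = 39 + 2·157 − 6·725 = -3997
  Q = 32 + 6·157 + 3·725 = 3149
  F = 127 + 3149 = 3276
Policy A (M − 10, W − 79):
  M = 157 − 10 = 147
  P = 80
  W = 20 + 5·147 − 80 (−79 from intervention) = 596
  H = 39 + 2·147 − 6·596 = -3243
  Q = 32 + 6·147 + 3·596 = 2702
  F = 127 + 2702 = 2829
ΔH = -3243 − (-3997) = 754; ΔF = 2829 − 3276 = -447
Score = (-4)·754 + 4·(-447) = -4804

-4804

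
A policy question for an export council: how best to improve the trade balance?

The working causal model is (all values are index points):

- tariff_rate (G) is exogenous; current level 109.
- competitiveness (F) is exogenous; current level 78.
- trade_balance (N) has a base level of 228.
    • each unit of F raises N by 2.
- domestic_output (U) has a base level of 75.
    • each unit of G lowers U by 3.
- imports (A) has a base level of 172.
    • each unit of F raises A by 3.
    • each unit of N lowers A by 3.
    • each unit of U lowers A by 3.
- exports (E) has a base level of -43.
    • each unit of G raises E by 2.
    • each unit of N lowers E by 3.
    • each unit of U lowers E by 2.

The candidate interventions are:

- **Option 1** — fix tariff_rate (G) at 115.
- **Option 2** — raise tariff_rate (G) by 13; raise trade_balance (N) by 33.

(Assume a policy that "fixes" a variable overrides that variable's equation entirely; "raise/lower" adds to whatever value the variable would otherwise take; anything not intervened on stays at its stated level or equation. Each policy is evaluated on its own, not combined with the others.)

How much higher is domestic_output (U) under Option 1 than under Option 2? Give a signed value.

21

Option 1 (G := 115):
  G = 115
  U = 75 − 3·115 = -270
Option 2 (G + 13, N + 33):
  G = 109 + 13 = 122
  U = 75 − 3·122 = -291
U: -270 − (-291) = 21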